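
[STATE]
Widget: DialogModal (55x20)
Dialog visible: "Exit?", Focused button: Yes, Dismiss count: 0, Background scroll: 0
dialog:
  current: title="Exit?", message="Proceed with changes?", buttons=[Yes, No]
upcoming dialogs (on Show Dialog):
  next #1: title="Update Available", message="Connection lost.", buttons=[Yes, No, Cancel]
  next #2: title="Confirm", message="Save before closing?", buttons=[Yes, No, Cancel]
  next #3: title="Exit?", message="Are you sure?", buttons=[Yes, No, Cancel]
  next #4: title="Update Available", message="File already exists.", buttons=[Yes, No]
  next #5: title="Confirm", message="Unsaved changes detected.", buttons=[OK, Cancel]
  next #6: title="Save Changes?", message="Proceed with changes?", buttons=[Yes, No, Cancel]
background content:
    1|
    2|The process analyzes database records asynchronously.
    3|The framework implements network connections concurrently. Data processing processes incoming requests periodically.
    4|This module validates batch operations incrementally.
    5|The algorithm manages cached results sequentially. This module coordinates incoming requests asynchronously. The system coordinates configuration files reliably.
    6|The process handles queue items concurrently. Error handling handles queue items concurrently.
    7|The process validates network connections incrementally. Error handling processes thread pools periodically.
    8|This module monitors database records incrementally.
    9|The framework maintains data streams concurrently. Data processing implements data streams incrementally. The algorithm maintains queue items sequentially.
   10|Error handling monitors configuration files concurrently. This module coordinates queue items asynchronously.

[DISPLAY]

                                                       
The process analyzes database records asynchronously.  
The framework implements network connections concurrent
This module validates batch operations incrementally.  
The algorithm manages cached results sequentially. This
The process handles queue items concurrently. Error han
The process validates network connections incrementally
This module mon┌───────────────────────┐crementally.   
The framework m│         Exit?         │currently. Data
Error handling │ Proceed with changes? │les concurrentl
               │       [Yes]  No       │               
               └───────────────────────┘               
                                                       
                                                       
                                                       
                                                       
                                                       
                                                       
                                                       
                                                       


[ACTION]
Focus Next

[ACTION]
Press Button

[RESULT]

                                                       
The process analyzes database records asynchronously.  
The framework implements network connections concurrent
This module validates batch operations incrementally.  
The algorithm manages cached results sequentially. This
The process handles queue items concurrently. Error han
The process validates network connections incrementally
This module monitors database records incrementally.   
The framework maintains data streams concurrently. Data
Error handling monitors configuration files concurrentl
                                                       
                                                       
                                                       
                                                       
                                                       
                                                       
                                                       
                                                       
                                                       
                                                       


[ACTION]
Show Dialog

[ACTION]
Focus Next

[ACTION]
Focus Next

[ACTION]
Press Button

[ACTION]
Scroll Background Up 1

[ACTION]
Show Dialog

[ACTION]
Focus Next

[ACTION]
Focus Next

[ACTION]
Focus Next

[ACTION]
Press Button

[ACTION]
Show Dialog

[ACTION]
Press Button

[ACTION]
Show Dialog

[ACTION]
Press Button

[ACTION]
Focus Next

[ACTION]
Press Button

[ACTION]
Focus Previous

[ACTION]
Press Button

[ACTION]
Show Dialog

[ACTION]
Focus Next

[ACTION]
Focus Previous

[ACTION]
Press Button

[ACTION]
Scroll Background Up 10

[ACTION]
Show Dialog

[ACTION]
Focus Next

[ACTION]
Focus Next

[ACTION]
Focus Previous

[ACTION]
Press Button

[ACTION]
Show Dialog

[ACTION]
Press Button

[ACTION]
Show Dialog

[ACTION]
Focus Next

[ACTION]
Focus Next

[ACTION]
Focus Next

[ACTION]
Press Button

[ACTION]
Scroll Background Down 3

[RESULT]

This module validates batch operations incrementally.  
The algorithm manages cached results sequentially. This
The process handles queue items concurrently. Error han
The process validates network connections incrementally
This module monitors database records incrementally.   
The framework maintains data streams concurrently. Data
Error handling monitors configuration files concurrentl
                                                       
                                                       
                                                       
                                                       
                                                       
                                                       
                                                       
                                                       
                                                       
                                                       
                                                       
                                                       
                                                       


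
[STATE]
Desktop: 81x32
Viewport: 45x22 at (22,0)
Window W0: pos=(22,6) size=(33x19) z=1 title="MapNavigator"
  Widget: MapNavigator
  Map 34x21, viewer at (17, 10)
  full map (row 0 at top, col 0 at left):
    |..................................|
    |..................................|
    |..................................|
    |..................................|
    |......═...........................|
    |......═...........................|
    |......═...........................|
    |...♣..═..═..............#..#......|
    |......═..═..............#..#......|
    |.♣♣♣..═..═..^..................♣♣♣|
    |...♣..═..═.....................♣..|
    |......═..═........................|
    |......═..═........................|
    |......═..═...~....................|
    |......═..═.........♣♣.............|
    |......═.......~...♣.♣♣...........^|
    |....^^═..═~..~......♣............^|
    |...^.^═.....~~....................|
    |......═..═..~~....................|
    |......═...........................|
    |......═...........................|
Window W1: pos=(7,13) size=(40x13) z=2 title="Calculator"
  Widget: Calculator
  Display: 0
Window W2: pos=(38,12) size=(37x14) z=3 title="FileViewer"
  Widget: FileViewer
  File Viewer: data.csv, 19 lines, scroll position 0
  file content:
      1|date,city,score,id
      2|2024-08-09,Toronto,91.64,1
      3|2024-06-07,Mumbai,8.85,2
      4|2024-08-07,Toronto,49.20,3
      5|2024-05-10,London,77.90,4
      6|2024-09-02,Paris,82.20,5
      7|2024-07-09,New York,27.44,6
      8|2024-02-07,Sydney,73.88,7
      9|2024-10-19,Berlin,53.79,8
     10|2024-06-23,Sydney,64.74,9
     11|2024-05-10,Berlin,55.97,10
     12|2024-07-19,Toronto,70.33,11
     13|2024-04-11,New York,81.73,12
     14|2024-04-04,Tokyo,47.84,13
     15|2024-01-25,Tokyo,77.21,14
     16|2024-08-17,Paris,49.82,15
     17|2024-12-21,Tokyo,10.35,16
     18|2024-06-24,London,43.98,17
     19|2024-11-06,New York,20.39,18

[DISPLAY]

                                             
                                             
                                             
                                             
                                             
                                             
┏━━━━━━━━━━━━━━━━━━━━━━━━━━━━━━━┓            
┃ MapNavigator                  ┃            
┠───────────────────────────────┨            
┃...............................┃            
┃....═..........................┃            
┃....═..........................┃            
┃....═..........┏━━━━━━━━━━━━━━━━━━━━━━━━━━━━
━━━━━━━━━━━━━━━━┃ FileViewer                 
                ┠────────────────────────────
────────────────┃date,city,score,id          
                ┃2024-08-09,Toronto,91.64,1  
──┐             ┃2024-06-07,Mumbai,8.85,2    
÷ │             ┃2024-08-07,Toronto,49.20,3  
──┤             ┃2024-05-10,London,77.90,4   
× │             ┃2024-09-02,Paris,82.20,5    
──┤             ┃2024-07-09,New York,27.44,6 


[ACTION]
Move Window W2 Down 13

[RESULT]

                                             
                                             
                                             
                                             
                                             
                                             
┏━━━━━━━━━━━━━━━━━━━━━━━━━━━━━━━┓            
┃ MapNavigator                  ┃            
┠───────────────────────────────┨            
┃...............................┃            
┃....═..........................┃            
┃....═..........................┃            
┃....═..........................┃            
━━━━━━━━━━━━━━━━━━━━━━━━┓.#.....┃            
                        ┃.#.....┃            
────────────────────────┨.....♣♣┃            
                       0┃.....♣.┃            
──┐                     ┃.......┃            
÷ │             ┏━━━━━━━━━━━━━━━━━━━━━━━━━━━━
──┤             ┃ FileViewer                 
× │             ┠────────────────────────────
──┤             ┃date,city,score,id          


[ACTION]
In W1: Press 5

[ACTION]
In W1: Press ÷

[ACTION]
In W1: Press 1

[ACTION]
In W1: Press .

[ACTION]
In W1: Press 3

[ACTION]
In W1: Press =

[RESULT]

                                             
                                             
                                             
                                             
                                             
                                             
┏━━━━━━━━━━━━━━━━━━━━━━━━━━━━━━━┓            
┃ MapNavigator                  ┃            
┠───────────────────────────────┨            
┃...............................┃            
┃....═..........................┃            
┃....═..........................┃            
┃....═..........................┃            
━━━━━━━━━━━━━━━━━━━━━━━━┓.#.....┃            
                        ┃.#.....┃            
────────────────────────┨.....♣♣┃            
             3.846153846┃.....♣.┃            
──┐                     ┃.......┃            
÷ │             ┏━━━━━━━━━━━━━━━━━━━━━━━━━━━━
──┤             ┃ FileViewer                 
× │             ┠────────────────────────────
──┤             ┃date,city,score,id          


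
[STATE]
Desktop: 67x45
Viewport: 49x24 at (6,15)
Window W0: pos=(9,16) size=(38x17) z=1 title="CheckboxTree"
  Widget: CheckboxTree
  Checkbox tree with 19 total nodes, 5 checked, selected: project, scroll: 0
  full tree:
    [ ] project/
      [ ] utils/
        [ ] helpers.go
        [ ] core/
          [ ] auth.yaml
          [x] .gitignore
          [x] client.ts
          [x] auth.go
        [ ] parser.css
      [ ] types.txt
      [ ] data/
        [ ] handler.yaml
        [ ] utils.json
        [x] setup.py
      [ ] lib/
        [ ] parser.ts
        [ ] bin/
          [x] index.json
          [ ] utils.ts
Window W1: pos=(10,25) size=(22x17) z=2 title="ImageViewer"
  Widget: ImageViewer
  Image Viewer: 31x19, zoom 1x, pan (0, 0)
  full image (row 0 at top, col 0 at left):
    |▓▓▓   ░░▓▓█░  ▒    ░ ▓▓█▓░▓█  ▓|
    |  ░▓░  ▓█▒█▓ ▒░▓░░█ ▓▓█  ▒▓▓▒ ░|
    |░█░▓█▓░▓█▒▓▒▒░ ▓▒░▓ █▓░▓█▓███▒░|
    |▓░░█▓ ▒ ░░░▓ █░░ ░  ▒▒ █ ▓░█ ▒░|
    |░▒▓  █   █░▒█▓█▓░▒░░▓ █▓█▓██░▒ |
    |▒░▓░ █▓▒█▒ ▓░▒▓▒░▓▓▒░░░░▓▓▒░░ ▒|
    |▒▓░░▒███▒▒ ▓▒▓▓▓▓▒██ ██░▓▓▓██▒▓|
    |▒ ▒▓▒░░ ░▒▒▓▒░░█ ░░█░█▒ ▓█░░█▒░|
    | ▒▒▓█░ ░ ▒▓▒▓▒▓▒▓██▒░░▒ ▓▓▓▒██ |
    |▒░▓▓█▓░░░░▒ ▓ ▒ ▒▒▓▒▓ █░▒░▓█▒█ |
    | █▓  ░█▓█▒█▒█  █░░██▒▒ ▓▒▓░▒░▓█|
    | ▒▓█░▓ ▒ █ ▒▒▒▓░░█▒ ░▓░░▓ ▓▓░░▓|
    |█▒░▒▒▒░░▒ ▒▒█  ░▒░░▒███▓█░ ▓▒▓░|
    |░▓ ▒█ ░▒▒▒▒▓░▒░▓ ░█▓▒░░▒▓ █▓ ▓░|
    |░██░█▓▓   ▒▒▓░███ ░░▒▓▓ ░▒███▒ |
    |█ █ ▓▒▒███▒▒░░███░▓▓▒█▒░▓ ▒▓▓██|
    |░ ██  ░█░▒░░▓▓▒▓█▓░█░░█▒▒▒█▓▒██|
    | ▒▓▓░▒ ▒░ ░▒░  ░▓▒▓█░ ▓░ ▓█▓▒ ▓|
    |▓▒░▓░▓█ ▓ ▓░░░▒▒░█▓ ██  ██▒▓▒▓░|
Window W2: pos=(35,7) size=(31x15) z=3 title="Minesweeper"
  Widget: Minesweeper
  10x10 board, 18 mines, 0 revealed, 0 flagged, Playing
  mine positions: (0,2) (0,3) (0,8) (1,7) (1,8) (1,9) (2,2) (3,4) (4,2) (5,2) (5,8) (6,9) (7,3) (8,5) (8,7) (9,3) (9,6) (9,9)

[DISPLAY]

                             ┃■■■■■■■■■■         
   ┏━━━━━━━━━━━━━━━━━━━━━━━━━┃■■■■■■■■■■         
   ┃ CheckboxTree            ┃■■■■■■■■■■         
   ┠─────────────────────────┃■■■■■■■■■■         
   ┃>[-] project/            ┃■■■■■■■■■■         
   ┃   [-] utils/            ┃                   
   ┃     [ ] helpers.go      ┗━━━━━━━━━━━━━━━━━━━
   ┃     [-] core/                      ┃        
   ┃       [ ] auth.yaml                ┃        
   ┃       [x] .gitignore               ┃        
   ┃┏━━━━━━━━━━━━━━━━━━━━┓              ┃        
   ┃┃ ImageViewer        ┃              ┃        
   ┃┠────────────────────┨              ┃        
   ┃┃▓▓▓   ░░▓▓█░  ▒    ░┃              ┃        
   ┃┃  ░▓░  ▓█▒█▓ ▒░▓░░█ ┃              ┃        
   ┃┃░█░▓█▓░▓█▒▓▒▒░ ▓▒░▓ ┃              ┃        
   ┃┃▓░░█▓ ▒ ░░░▓ █░░ ░  ┃              ┃        
   ┗┃░▒▓  █   █░▒█▓█▓░▒░░┃━━━━━━━━━━━━━━┛        
    ┃▒░▓░ █▓▒█▒ ▓░▒▓▒░▓▓▒┃                       
    ┃▒▓░░▒███▒▒ ▓▒▓▓▓▓▒██┃                       
    ┃▒ ▒▓▒░░ ░▒▒▓▒░░█ ░░█┃                       
    ┃ ▒▒▓█░ ░ ▒▓▒▓▒▓▒▓██▒┃                       
    ┃▒░▓▓█▓░░░░▒ ▓ ▒ ▒▒▓▒┃                       
    ┃ █▓  ░█▓█▒█▒█  █░░██┃                       


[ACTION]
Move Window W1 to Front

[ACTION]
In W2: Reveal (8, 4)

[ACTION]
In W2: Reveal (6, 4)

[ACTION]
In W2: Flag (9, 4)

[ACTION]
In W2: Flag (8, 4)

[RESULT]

                             ┃■■■■■■■■■■         
   ┏━━━━━━━━━━━━━━━━━━━━━━━━━┃■■■■1■■■■■         
   ┃ CheckboxTree            ┃■■■■■■■■■■         
   ┠─────────────────────────┃■■■■3■■■■■         
   ┃>[-] project/            ┃■■■■⚑■■■■■         
   ┃   [-] utils/            ┃                   
   ┃     [ ] helpers.go      ┗━━━━━━━━━━━━━━━━━━━
   ┃     [-] core/                      ┃        
   ┃       [ ] auth.yaml                ┃        
   ┃       [x] .gitignore               ┃        
   ┃┏━━━━━━━━━━━━━━━━━━━━┓              ┃        
   ┃┃ ImageViewer        ┃              ┃        
   ┃┠────────────────────┨              ┃        
   ┃┃▓▓▓   ░░▓▓█░  ▒    ░┃              ┃        
   ┃┃  ░▓░  ▓█▒█▓ ▒░▓░░█ ┃              ┃        
   ┃┃░█░▓█▓░▓█▒▓▒▒░ ▓▒░▓ ┃              ┃        
   ┃┃▓░░█▓ ▒ ░░░▓ █░░ ░  ┃              ┃        
   ┗┃░▒▓  █   █░▒█▓█▓░▒░░┃━━━━━━━━━━━━━━┛        
    ┃▒░▓░ █▓▒█▒ ▓░▒▓▒░▓▓▒┃                       
    ┃▒▓░░▒███▒▒ ▓▒▓▓▓▓▒██┃                       
    ┃▒ ▒▓▒░░ ░▒▒▓▒░░█ ░░█┃                       
    ┃ ▒▒▓█░ ░ ▒▓▒▓▒▓▒▓██▒┃                       
    ┃▒░▓▓█▓░░░░▒ ▓ ▒ ▒▒▓▒┃                       
    ┃ █▓  ░█▓█▒█▒█  █░░██┃                       


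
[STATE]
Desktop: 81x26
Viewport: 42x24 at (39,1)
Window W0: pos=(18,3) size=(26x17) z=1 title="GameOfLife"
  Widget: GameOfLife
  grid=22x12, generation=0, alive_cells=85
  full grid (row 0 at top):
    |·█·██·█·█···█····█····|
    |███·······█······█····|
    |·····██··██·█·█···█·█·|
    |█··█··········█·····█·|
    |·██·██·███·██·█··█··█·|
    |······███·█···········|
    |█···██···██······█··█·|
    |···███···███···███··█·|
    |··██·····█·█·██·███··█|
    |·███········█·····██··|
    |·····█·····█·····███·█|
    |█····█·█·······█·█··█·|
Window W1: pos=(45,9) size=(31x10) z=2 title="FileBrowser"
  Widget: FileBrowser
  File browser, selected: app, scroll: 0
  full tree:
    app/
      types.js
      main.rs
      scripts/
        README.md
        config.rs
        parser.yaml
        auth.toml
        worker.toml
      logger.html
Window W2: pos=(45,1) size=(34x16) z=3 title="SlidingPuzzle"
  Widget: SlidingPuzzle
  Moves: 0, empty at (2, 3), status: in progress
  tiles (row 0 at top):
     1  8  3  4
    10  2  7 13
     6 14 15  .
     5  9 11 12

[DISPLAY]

      ┏━━━━━━━━━━━━━━━━━━━━━━━━━━━━━━━━┓  
      ┃ SlidingPuzzle                  ┃  
━━━━┓ ┠────────────────────────────────┨  
    ┃ ┃┌────┬────┬────┬────┐           ┃  
────┨ ┃│  1 │  8 │  3 │  4 │           ┃  
    ┃ ┃├────┼────┼────┼────┤           ┃  
··  ┃ ┃│ 10 │  2 │  7 │ 13 │           ┃  
··  ┃ ┃├────┼────┼────┼────┤           ┃  
█·  ┃ ┃│  6 │ 14 │ 15 │    │           ┃  
█·  ┃ ┃├────┼────┼────┼────┤           ┃  
█·  ┃ ┃│  5 │  9 │ 11 │ 12 │           ┃  
··  ┃ ┃└────┴────┴────┴────┘           ┃  
█·  ┃ ┃Moves: 0                        ┃  
█·  ┃ ┃                                ┃  
·█  ┃ ┃                                ┃  
··  ┃ ┗━━━━━━━━━━━━━━━━━━━━━━━━━━━━━━━━┛  
·█  ┃ ┃                             ┃     
█·  ┃ ┗━━━━━━━━━━━━━━━━━━━━━━━━━━━━━┛     
━━━━┛                                     
                                          
                                          
                                          
                                          
                                          


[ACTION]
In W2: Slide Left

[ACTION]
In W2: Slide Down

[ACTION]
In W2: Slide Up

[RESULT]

      ┏━━━━━━━━━━━━━━━━━━━━━━━━━━━━━━━━┓  
      ┃ SlidingPuzzle                  ┃  
━━━━┓ ┠────────────────────────────────┨  
    ┃ ┃┌────┬────┬────┬────┐           ┃  
────┨ ┃│  1 │  8 │  3 │  4 │           ┃  
    ┃ ┃├────┼────┼────┼────┤           ┃  
··  ┃ ┃│ 10 │  2 │  7 │ 13 │           ┃  
··  ┃ ┃├────┼────┼────┼────┤           ┃  
█·  ┃ ┃│  6 │ 14 │ 15 │    │           ┃  
█·  ┃ ┃├────┼────┼────┼────┤           ┃  
█·  ┃ ┃│  5 │  9 │ 11 │ 12 │           ┃  
··  ┃ ┃└────┴────┴────┴────┘           ┃  
█·  ┃ ┃Moves: 2                        ┃  
█·  ┃ ┃                                ┃  
·█  ┃ ┃                                ┃  
··  ┃ ┗━━━━━━━━━━━━━━━━━━━━━━━━━━━━━━━━┛  
·█  ┃ ┃                             ┃     
█·  ┃ ┗━━━━━━━━━━━━━━━━━━━━━━━━━━━━━┛     
━━━━┛                                     
                                          
                                          
                                          
                                          
                                          


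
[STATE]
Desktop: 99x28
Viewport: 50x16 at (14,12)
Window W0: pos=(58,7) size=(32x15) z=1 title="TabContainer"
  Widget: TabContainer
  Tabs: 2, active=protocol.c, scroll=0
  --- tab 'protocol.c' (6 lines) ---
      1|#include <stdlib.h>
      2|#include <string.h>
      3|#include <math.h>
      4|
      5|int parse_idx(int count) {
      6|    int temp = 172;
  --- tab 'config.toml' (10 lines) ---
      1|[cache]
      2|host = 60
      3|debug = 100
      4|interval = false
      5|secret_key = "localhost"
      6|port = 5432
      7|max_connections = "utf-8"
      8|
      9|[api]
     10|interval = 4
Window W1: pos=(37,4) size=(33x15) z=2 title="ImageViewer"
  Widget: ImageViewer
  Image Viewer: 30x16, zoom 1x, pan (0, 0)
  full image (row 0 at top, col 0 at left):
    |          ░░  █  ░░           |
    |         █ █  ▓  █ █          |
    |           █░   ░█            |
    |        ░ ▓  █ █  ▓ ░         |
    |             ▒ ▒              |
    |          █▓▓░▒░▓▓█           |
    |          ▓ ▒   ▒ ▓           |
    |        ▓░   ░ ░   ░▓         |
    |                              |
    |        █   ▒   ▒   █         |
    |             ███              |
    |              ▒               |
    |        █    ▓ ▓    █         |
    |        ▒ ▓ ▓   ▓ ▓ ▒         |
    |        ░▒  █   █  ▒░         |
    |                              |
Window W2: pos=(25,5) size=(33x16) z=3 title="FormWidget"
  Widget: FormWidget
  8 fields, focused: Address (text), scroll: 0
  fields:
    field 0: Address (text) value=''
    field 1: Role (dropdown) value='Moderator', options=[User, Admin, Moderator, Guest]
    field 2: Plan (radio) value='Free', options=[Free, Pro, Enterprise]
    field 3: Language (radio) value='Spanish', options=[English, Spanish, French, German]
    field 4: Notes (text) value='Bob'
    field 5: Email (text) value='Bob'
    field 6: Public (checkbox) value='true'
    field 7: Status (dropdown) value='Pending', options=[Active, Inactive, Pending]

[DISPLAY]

           ┃  Notes:      [Bob            ]┃      
           ┃  Email:      [Bob            ]┃      
           ┃  Public:     [x]              ┃▓     
           ┃  Status:     [Pending       ▼]┃      
           ┃                               ┃█     
           ┃                               ┃      
           ┃                               ┃━━━━━━
           ┃                               ┃┃     
           ┗━━━━━━━━━━━━━━━━━━━━━━━━━━━━━━━┛┃     
                                            ┗━━━━━
                                                  
                                                  
                                                  
                                                  
                                                  
                                                  


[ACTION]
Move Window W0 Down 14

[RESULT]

           ┃  Notes:      [Bob            ]┃      
           ┃  Email:      [Bob            ]┃      
           ┃  Public:     [x]              ┃▓     
           ┃  Status:     [Pending       ▼]┃      
           ┃                               ┃█     
           ┃                               ┃      
           ┃                               ┃━━━━━━
           ┃                               ┃┃#incl
           ┗━━━━━━━━━━━━━━━━━━━━━━━━━━━━━━━┛┃#incl
                                            ┃     
                                            ┃int p
                                            ┃    i
                                            ┃     
                                            ┃     
                                            ┃     
                                            ┗━━━━━


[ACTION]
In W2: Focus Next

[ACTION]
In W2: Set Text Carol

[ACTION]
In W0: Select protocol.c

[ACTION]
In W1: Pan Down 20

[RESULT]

           ┃  Notes:      [Bob            ]┃      
           ┃  Email:      [Bob            ]┃      
           ┃  Public:     [x]              ┃      
           ┃  Status:     [Pending       ▼]┃      
           ┃                               ┃      
           ┃                               ┃      
           ┃                               ┃━━━━━━
           ┃                               ┃┃#incl
           ┗━━━━━━━━━━━━━━━━━━━━━━━━━━━━━━━┛┃#incl
                                            ┃     
                                            ┃int p
                                            ┃    i
                                            ┃     
                                            ┃     
                                            ┃     
                                            ┗━━━━━


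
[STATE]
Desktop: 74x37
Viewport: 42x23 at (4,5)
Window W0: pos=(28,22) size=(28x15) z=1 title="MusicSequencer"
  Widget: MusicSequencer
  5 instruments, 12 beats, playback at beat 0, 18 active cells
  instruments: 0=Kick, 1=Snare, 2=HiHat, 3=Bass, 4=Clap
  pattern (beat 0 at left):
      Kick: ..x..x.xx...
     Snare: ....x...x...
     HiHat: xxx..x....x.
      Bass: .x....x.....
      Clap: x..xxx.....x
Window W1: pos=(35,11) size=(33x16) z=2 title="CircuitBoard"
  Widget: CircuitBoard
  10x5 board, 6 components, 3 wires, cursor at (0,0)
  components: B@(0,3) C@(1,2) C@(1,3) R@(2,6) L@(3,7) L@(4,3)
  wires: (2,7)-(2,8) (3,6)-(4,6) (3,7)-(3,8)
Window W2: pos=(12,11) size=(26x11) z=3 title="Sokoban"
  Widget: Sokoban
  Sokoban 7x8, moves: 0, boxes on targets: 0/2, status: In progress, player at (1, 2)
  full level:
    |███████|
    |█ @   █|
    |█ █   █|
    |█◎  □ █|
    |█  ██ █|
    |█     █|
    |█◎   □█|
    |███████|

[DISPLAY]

                                          
                                          
                                          
                                          
                                          
                                          
        ┏━━━━━━━━━━━━━━━━━━━━━━━━┓━━━━━━━━
        ┃ Sokoban                ┃ircuitBo
        ┠────────────────────────┨────────
        ┃███████                 ┃ 0 1 2 3
        ┃█ @   █                 ┃ [.]    
        ┃█ █   █                 ┃        
        ┃█◎  □ █                 ┃        
        ┃█  ██ █                 ┃        
        ┃█     █                 ┃        
        ┃█◎   □█                 ┃        
        ┗━━━━━━━━━━━━━━━━━━━━━━━━┛        
                        ┏━━━━━━┃          
                        ┃ Music┃4         
                        ┠──────┃Cursor: (0
                        ┃      ┃          
                        ┃  Kick┗━━━━━━━━━━
                        ┃ Snare····█···█··


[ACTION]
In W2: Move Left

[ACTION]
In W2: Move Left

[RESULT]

                                          
                                          
                                          
                                          
                                          
                                          
        ┏━━━━━━━━━━━━━━━━━━━━━━━━┓━━━━━━━━
        ┃ Sokoban                ┃ircuitBo
        ┠────────────────────────┨────────
        ┃███████                 ┃ 0 1 2 3
        ┃█@    █                 ┃ [.]    
        ┃█ █   █                 ┃        
        ┃█◎  □ █                 ┃        
        ┃█  ██ █                 ┃        
        ┃█     █                 ┃        
        ┃█◎   □█                 ┃        
        ┗━━━━━━━━━━━━━━━━━━━━━━━━┛        
                        ┏━━━━━━┃          
                        ┃ Music┃4         
                        ┠──────┃Cursor: (0
                        ┃      ┃          
                        ┃  Kick┗━━━━━━━━━━
                        ┃ Snare····█···█··


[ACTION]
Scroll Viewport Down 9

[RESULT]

        ┃███████                 ┃ 0 1 2 3
        ┃█@    █                 ┃ [.]    
        ┃█ █   █                 ┃        
        ┃█◎  □ █                 ┃        
        ┃█  ██ █                 ┃        
        ┃█     █                 ┃        
        ┃█◎   □█                 ┃        
        ┗━━━━━━━━━━━━━━━━━━━━━━━━┛        
                        ┏━━━━━━┃          
                        ┃ Music┃4         
                        ┠──────┃Cursor: (0
                        ┃      ┃          
                        ┃  Kick┗━━━━━━━━━━
                        ┃ Snare····█···█··
                        ┃ HiHat███··█····█
                        ┃  Bass·█····█····
                        ┃  Clap█··███·····
                        ┃                 
                        ┃                 
                        ┃                 
                        ┃                 
                        ┃                 
                        ┗━━━━━━━━━━━━━━━━━


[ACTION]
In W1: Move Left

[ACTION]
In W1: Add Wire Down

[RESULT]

        ┃███████                 ┃ 0 1 2 3
        ┃█@    █                 ┃ [.]    
        ┃█ █   █                 ┃  │     
        ┃█◎  □ █                 ┃  ·     
        ┃█  ██ █                 ┃        
        ┃█     █                 ┃        
        ┃█◎   □█                 ┃        
        ┗━━━━━━━━━━━━━━━━━━━━━━━━┛        
                        ┏━━━━━━┃          
                        ┃ Music┃4         
                        ┠──────┃Cursor: (0
                        ┃      ┃          
                        ┃  Kick┗━━━━━━━━━━
                        ┃ Snare····█···█··
                        ┃ HiHat███··█····█
                        ┃  Bass·█····█····
                        ┃  Clap█··███·····
                        ┃                 
                        ┃                 
                        ┃                 
                        ┃                 
                        ┃                 
                        ┗━━━━━━━━━━━━━━━━━


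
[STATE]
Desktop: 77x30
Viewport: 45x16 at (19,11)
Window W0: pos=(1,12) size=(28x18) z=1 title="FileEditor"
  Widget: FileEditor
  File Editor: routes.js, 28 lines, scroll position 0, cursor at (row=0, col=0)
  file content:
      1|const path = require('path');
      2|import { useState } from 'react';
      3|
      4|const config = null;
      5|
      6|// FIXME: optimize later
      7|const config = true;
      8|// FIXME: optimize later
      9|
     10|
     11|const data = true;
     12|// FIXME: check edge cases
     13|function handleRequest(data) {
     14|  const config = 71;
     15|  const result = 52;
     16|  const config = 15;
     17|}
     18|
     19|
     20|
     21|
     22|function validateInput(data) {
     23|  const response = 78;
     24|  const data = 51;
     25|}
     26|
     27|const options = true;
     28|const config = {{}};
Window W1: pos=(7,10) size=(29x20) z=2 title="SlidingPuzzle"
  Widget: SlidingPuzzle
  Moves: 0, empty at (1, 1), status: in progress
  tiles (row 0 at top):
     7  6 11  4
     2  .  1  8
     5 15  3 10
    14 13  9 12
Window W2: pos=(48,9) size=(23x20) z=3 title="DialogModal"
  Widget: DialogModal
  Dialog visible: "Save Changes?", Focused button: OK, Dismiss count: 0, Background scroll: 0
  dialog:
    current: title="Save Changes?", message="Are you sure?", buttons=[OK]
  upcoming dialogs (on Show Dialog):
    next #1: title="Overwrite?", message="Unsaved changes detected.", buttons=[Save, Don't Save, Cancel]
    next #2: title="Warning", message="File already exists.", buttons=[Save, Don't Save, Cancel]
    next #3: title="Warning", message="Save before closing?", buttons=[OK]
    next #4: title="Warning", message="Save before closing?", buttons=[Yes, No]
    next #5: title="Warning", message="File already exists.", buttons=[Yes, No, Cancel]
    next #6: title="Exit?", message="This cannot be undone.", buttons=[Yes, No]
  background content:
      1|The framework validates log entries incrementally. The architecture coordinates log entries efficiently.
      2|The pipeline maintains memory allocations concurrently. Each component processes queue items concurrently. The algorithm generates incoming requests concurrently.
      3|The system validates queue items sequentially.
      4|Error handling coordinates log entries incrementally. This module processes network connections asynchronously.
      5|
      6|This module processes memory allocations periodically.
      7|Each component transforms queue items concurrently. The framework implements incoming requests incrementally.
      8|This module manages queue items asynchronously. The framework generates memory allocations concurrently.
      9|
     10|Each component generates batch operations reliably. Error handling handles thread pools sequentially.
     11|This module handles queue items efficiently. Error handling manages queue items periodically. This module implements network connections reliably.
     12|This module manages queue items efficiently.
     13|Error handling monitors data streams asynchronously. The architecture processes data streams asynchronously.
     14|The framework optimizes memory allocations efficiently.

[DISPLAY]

zle             ┃            ┠───────────────
────────────────┨            ┃The framework v
────┬────┐      ┃            ┃The pipeline ma
 11 │  4 │      ┃            ┃The system vali
────┼────┤      ┃            ┃Error handling 
  1 │  8 │      ┃            ┃               
────┼────┤      ┃            ┃Th┌────────────
  3 │ 10 │      ┃            ┃Ea│ Save Change
────┼────┤      ┃            ┃Th│ Are you sur
  9 │ 12 │      ┃            ┃  │      [OK]  
────┴────┘      ┃            ┃Ea└────────────
                ┃            ┃This module han
                ┃            ┃This module man
                ┃            ┃Error handling 
                ┃            ┃The framework o
                ┃            ┃               


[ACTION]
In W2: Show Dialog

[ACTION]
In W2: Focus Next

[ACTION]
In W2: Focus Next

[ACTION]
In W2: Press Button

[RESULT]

zle             ┃            ┠───────────────
────────────────┨            ┃The framework v
────┬────┐      ┃            ┃The pipeline ma
 11 │  4 │      ┃            ┃The system vali
────┼────┤      ┃            ┃Error handling 
  1 │  8 │      ┃            ┃               
────┼────┤      ┃            ┃This module pro
  3 │ 10 │      ┃            ┃Each component 
────┼────┤      ┃            ┃This module man
  9 │ 12 │      ┃            ┃               
────┴────┘      ┃            ┃Each component 
                ┃            ┃This module han
                ┃            ┃This module man
                ┃            ┃Error handling 
                ┃            ┃The framework o
                ┃            ┃               
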